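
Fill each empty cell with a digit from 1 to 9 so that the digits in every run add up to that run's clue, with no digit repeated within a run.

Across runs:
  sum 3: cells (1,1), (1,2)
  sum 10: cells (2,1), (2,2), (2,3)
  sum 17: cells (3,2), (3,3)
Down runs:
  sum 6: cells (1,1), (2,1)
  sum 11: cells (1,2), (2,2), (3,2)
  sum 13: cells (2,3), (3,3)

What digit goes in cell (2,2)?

1

3 in 2 cells must be {1,2}; 17 in 2 cells must be {8,9}.
The 17 across and the 11 down share only 8, so (3,2) = 8.
(3,3) = 17 − 8 = 9 completes the 17 across.
(2,3) = 13 − 9 = 4 completes the 13 down.
(2,2) = 1: the only remaining digit allowed by both the 10 across and the 11 down.
(1,2) = 11 − 9 = 2 completes the 11 down.
(2,1) = 10 − 5 = 5 completes the 10 across.
(1,1) = 3 − 2 = 1 completes the 3 across.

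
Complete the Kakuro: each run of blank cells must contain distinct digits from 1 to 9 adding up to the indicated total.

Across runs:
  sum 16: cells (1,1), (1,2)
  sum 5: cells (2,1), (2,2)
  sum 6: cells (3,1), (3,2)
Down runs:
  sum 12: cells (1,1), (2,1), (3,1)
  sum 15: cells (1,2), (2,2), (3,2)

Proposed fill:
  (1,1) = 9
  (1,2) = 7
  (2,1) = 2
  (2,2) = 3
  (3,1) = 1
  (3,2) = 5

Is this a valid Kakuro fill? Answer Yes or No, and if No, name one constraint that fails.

Across: 9+7=16; 2+3=5; 1+5=6. Down: 9+2+1=12; 7+3+5=15. No digit repeats within any run.

Yes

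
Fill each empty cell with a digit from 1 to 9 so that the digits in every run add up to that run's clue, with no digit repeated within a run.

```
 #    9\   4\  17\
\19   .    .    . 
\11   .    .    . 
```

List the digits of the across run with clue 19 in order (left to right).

4 in 2 cells must be {1,3}; 17 in 2 cells must be {8,9}.
The 19 across and the 4 down share only 3, so R1C2 = 3.
Given what's placed, R1C3 must be 9 to fit the 19 across and 17 down.
R2C2 = 4 − 3 = 1 completes the 4 down.
R2C3 = 17 − 9 = 8 completes the 17 down.
R1C1 = 19 − 12 = 7 completes the 19 across.
R2C1 = 11 − 9 = 2 completes the 11 across.

7 3 9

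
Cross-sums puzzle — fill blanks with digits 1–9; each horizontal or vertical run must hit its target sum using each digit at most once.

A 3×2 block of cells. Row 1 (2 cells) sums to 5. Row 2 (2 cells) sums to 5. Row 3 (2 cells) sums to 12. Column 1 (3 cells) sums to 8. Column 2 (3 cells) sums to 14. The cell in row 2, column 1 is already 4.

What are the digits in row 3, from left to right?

3, 9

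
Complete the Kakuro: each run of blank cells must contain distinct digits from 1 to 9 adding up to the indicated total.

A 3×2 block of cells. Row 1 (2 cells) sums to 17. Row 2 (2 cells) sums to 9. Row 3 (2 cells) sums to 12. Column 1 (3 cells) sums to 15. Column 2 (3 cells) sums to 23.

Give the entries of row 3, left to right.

17 in 2 cells must be {8,9}; 23 in 3 cells must be {6,8,9}.
Nothing is forced directly, so branch on (2,2), whose candidates are 6 or 8. If (2,2) = 8: that forces (1,2) = 9, (2,1) = 1, after which (3,2) would have to be in {3,4,5,7,8,9} for the 12 across but in {6} for the 23 down — contradiction. So (2,2) = 6.
(2,1) = 9 − 6 = 3 completes the 9 across.
Given what's placed, (1,1) must be 8 to fit the 17 across and 15 down.
(1,2) = 17 − 8 = 9 completes the 17 across.
(3,1) = 15 − 11 = 4 completes the 15 down.
(3,2) = 12 − 4 = 8 completes the 12 across.

4, 8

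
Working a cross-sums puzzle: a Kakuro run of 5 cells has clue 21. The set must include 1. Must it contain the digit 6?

Counterexample: {1,2,3,7,8} sums to 21 under that restriction without using 6.

No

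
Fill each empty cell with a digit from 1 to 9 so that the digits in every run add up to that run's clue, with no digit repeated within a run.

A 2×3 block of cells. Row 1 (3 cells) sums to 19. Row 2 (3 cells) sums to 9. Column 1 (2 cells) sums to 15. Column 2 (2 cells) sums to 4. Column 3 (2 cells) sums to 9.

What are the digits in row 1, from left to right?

4 in 2 cells must be {1,3}.
The 19 across and the 4 down share only 3, so (1,2) = 3.
Given what's placed, (1,3) must be 7 to fit the 19 across and 9 down.
(2,1) = 6: only digit in both the 9-across and 15-down candidate sets.
(2,2) = 4 − 3 = 1 completes the 4 down.
(2,3) = 9 − 7 = 2 completes the 9 across.
(1,1) = 19 − 10 = 9 completes the 19 across.

9 3 7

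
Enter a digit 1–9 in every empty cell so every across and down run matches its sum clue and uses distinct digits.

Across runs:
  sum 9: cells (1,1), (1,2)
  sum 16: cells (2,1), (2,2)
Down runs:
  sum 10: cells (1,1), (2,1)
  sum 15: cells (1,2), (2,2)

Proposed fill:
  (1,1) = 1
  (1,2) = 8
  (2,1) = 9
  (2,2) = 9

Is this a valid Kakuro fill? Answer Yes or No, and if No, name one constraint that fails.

No — the down run (1,2)–(2,2) sums to 17, not 15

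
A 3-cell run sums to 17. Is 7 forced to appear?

No

Counterexample: {2,6,9} sums to 17 without using 7.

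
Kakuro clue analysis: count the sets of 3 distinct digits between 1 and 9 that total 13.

7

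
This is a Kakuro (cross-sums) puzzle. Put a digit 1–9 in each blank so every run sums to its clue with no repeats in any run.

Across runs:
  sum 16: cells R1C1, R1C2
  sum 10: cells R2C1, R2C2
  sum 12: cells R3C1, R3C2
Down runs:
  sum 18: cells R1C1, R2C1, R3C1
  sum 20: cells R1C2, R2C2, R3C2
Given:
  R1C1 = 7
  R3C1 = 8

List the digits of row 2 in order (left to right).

3 7

16 in 2 cells must be {7,9}.
R1C2 = 16 − 7 = 9 completes the 16 across.
R2C1 = 18 − 15 = 3 completes the 18 down.
R2C2 = 10 − 3 = 7 completes the 10 across.
R3C2 = 12 − 8 = 4 completes the 12 across.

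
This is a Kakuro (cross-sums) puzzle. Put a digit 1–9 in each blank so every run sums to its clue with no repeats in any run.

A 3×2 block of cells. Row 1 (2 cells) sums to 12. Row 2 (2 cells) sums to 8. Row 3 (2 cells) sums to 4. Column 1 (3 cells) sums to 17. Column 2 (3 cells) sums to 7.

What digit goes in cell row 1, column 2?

4

4 in 2 cells must be {1,3}; 7 in 3 cells must be {1,2,4}.
The 12 across and the 7 down share only 4, so (1,2) = 4.
Given what's placed, (3,2) must be 1 to fit the 4 across and 7 down.
(1,1) = 12 − 4 = 8 completes the 12 across.
(2,2) = 7 − 5 = 2 completes the 7 down.
(3,1) = 4 − 1 = 3 completes the 4 across.
(2,1) = 8 − 2 = 6 completes the 8 across.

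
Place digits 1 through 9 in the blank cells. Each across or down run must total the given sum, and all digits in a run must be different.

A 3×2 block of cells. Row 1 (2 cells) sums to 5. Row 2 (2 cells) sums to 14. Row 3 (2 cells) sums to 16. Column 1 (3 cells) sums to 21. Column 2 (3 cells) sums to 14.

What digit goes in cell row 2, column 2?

6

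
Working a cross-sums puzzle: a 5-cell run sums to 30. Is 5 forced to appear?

No

Counterexample: {2,4,7,8,9} sums to 30 without using 5.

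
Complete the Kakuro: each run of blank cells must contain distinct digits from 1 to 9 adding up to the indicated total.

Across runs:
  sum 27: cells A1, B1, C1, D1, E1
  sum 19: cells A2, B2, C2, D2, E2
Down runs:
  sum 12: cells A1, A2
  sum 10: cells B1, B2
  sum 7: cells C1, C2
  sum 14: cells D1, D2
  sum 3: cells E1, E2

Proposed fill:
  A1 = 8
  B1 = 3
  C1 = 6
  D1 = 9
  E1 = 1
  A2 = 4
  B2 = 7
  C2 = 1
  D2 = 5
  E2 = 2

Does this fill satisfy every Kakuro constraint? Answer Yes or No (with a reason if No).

Across: 8+3+6+9+1=27; 4+7+1+5+2=19. Down: 8+4=12; 3+7=10; 6+1=7; 9+5=14; 1+2=3. No digit repeats within any run.

Yes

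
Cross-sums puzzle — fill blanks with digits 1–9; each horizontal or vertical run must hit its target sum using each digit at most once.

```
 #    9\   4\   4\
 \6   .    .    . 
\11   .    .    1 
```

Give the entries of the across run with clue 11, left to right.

7 3 1

6 in 3 cells must be {1,2,3}; 4 in 2 cells must be {1,3}.
R1C3 = 4 − 1 = 3 completes the 4 down.
Given what's placed, R2C2 must be 3 to fit the 11 across and 4 down.
R1C2 = 4 − 3 = 1 completes the 4 down.
R2C1 = 11 − 4 = 7 completes the 11 across.
R1C1 = 6 − 4 = 2 completes the 6 across.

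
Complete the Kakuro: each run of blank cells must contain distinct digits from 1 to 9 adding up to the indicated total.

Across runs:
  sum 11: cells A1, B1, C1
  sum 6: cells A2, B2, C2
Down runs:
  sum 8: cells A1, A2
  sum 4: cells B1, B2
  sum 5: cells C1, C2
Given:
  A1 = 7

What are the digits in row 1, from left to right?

7 1 3

6 in 3 cells must be {1,2,3}; 4 in 2 cells must be {1,3}.
A2 = 8 − 7 = 1 completes the 8 down.
Given what's placed, B2 must be 3 to fit the 6 across and 4 down.
C2 = 6 − 4 = 2 completes the 6 across.
B1 = 4 − 3 = 1 completes the 4 down.
C1 = 11 − 8 = 3 completes the 11 across.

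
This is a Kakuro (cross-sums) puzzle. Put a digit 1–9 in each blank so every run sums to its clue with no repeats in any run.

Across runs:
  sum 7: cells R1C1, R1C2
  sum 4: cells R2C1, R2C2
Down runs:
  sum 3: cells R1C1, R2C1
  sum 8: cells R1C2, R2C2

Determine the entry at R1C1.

2

4 in 2 cells must be {1,3}; 3 in 2 cells must be {1,2}.
The 4 across and the 3 down share only 1, so R2C1 = 1.
R2C2 = 4 − 1 = 3 completes the 4 across.
R1C1 = 3 − 1 = 2 completes the 3 down.
R1C2 = 7 − 2 = 5 completes the 7 across.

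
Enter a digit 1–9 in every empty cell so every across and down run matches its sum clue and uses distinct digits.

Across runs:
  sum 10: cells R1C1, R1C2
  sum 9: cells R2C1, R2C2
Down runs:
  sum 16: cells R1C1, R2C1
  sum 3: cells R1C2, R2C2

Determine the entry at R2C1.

7

16 in 2 cells must be {7,9}; 3 in 2 cells must be {1,2}.
The 9 across and the 16 down share only 7, so R2C1 = 7.
R2C2 = 9 − 7 = 2 completes the 9 across.
R1C1 = 16 − 7 = 9 completes the 16 down.
R1C2 = 10 − 9 = 1 completes the 10 across.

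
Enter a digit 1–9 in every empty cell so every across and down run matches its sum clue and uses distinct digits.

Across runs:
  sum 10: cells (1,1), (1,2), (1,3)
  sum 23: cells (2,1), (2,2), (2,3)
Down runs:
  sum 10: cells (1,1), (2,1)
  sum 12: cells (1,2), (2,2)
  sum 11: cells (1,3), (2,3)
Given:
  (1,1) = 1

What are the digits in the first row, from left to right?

1, 4, 5

23 in 3 cells must be {6,8,9}.
(2,1) = 10 − 1 = 9 completes the 10 down.
Given what's placed, (2,2) must be 8 to fit the 23 across and 12 down.
(2,3) = 23 − 17 = 6 completes the 23 across.
(1,2) = 12 − 8 = 4 completes the 12 down.
(1,3) = 10 − 5 = 5 completes the 10 across.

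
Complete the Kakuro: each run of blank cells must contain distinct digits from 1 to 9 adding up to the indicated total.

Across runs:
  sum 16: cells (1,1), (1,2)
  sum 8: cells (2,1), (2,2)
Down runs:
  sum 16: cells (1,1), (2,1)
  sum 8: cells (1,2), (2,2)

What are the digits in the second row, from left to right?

16 in 2 cells must be {7,9}.
The 16 across and the 8 down share only 7, so (1,2) = 7.
The 8 across and the 16 down share only 7, so (2,1) = 7.
(2,2) = 8 − 7 = 1 completes the 8 across.
(1,1) = 16 − 7 = 9 completes the 16 across.

7 1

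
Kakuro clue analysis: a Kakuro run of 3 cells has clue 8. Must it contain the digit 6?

No

Counterexample: {1,2,5} sums to 8 without using 6.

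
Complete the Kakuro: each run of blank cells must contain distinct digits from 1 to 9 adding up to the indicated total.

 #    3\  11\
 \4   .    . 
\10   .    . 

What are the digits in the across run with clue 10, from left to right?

4 in 2 cells must be {1,3}; 3 in 2 cells must be {1,2}.
The 4 across and the 3 down share only 1, so R1C1 = 1.
R1C2 = 4 − 1 = 3 completes the 4 across.
R2C1 = 3 − 1 = 2 completes the 3 down.
R2C2 = 10 − 2 = 8 completes the 10 across.

2, 8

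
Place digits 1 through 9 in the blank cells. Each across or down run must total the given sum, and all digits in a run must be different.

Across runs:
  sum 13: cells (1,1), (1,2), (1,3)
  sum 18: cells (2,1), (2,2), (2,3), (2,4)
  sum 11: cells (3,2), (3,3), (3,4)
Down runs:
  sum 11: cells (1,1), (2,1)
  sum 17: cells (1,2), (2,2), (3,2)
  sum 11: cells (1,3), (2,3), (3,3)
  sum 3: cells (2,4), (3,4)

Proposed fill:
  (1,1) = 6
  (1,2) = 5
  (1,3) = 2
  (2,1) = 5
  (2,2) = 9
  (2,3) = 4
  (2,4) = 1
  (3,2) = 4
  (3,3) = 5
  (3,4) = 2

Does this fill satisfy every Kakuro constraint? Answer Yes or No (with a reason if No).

No — the down run (1,2)–(3,2) sums to 18, not 17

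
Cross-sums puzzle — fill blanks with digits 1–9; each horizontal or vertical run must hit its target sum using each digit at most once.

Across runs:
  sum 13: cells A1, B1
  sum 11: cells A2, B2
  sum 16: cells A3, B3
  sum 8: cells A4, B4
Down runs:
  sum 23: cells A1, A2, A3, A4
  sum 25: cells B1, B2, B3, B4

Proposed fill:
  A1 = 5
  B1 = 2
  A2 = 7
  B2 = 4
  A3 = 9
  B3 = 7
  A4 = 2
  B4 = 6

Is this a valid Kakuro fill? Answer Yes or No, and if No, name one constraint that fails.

No — the down run B1–B4 sums to 19, not 25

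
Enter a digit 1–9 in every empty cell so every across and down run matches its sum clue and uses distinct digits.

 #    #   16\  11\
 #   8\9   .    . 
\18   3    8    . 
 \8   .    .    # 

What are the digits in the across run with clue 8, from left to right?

5 3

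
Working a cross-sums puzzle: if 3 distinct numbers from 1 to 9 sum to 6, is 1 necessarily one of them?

The only way to make 6 from 3 distinct digits is {1,2,3}, which contains 1.

Yes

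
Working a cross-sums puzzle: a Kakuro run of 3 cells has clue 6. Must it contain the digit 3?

Yes

The only way to make 6 from 3 distinct digits is {1,2,3}, which contains 3.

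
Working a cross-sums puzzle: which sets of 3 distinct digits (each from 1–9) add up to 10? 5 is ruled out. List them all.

3 distinct digits from 1–9 sum between 6 and 24.
Dropping sets that contain 5.

{1,2,7}; {1,3,6}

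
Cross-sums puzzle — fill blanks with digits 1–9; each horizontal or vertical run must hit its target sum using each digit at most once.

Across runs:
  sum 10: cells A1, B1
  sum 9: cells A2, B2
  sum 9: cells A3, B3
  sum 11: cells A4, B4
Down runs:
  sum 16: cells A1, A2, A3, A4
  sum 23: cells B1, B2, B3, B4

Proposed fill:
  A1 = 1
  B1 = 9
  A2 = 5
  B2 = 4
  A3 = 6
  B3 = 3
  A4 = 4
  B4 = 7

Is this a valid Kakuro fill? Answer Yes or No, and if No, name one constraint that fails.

Yes

Across: 1+9=10; 5+4=9; 6+3=9; 4+7=11. Down: 1+5+6+4=16; 9+4+3+7=23. No digit repeats within any run.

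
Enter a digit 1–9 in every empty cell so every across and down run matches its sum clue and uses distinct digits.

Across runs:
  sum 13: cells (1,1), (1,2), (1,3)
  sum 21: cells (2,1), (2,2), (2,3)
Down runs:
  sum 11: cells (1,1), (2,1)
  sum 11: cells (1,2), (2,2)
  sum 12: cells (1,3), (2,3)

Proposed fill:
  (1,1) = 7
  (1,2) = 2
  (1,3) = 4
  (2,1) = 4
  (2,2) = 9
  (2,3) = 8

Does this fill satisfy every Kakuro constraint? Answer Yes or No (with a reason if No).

Across: 7+2+4=13; 4+9+8=21. Down: 7+4=11; 2+9=11; 4+8=12. No digit repeats within any run.

Yes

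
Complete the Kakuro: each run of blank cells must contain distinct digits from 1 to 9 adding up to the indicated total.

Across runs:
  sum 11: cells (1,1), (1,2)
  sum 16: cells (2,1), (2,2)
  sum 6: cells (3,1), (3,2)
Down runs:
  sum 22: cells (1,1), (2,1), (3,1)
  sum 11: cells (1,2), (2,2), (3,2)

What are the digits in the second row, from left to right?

16 in 2 cells must be {7,9}.
The 16 across and the 11 down share only 7, so (2,2) = 7.
The 6 across and the 22 down share only 5, so (3,1) = 5.
(3,2) = 6 − 5 = 1 completes the 6 across.
(1,2) = 11 − 8 = 3 completes the 11 down.
(2,1) = 16 − 7 = 9 completes the 16 across.
(1,1) = 11 − 3 = 8 completes the 11 across.

9 7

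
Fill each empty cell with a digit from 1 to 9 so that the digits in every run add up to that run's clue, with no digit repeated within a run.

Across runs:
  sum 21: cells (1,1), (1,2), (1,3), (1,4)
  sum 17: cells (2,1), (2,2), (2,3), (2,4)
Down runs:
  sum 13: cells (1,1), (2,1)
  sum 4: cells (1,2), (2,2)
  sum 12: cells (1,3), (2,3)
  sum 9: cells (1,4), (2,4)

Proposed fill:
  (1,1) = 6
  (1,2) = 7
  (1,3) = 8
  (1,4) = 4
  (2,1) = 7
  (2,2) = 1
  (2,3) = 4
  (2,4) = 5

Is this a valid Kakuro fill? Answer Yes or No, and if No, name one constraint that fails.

No — the down run (1,2)–(2,2) sums to 8, not 4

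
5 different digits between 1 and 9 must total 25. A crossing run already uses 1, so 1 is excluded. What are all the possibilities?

{2,3,4,7,9}; {2,3,5,6,9}; {2,3,5,7,8}; {2,4,5,6,8}; {3,4,5,6,7}

5 distinct digits from 1–9 sum between 15 and 35.
Dropping sets that contain 1.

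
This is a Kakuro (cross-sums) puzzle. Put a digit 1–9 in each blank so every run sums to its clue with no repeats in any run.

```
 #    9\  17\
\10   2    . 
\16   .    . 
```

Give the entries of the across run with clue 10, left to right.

2 8

16 in 2 cells must be {7,9}; 17 in 2 cells must be {8,9}.
R1C2 = 10 − 2 = 8 completes the 10 across.
R2C1 = 9 − 2 = 7 completes the 9 down.
R2C2 = 16 − 7 = 9 completes the 16 across.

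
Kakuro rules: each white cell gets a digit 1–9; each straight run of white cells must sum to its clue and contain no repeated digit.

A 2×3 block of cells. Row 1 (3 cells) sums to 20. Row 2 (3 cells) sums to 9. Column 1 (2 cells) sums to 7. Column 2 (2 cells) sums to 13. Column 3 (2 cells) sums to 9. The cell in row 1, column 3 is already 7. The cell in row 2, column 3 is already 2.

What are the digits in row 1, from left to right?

4 9 7

Nothing is forced directly, so branch on (2,2), whose candidates are 4 or 6. If (2,2) = 6: then (1,2) would have to be in {4,5,8,9} for the 20 across but in {7} for the 13 down — contradiction. So (2,2) = 4.
(1,2) = 13 − 4 = 9 completes the 13 down.
(2,1) = 9 − 6 = 3 completes the 9 across.
(1,1) = 20 − 16 = 4 completes the 20 across.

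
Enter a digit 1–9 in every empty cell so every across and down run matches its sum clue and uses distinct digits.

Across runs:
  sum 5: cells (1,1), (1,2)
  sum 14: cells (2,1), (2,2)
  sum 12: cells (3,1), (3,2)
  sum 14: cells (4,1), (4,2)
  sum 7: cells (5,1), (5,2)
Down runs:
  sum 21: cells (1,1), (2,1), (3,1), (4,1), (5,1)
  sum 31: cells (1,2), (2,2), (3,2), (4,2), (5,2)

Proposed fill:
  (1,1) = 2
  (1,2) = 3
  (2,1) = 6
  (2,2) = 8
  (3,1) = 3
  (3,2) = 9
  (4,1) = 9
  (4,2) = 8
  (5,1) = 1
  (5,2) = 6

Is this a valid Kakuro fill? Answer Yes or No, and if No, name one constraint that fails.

No — the across run (4,1)–(4,2) sums to 17, not 14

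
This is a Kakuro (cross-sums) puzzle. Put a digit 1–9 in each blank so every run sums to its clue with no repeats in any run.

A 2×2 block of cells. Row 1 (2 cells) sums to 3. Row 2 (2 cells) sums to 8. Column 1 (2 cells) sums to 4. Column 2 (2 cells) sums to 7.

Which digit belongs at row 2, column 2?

5

3 in 2 cells must be {1,2}; 4 in 2 cells must be {1,3}.
The 3 across and the 4 down share only 1, so (1,1) = 1.
(1,2) = 3 − 1 = 2 completes the 3 across.
(2,1) = 4 − 1 = 3 completes the 4 down.
(2,2) = 8 − 3 = 5 completes the 8 across.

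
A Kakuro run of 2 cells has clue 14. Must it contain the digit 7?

No

Counterexample: {5,9} sums to 14 without using 7.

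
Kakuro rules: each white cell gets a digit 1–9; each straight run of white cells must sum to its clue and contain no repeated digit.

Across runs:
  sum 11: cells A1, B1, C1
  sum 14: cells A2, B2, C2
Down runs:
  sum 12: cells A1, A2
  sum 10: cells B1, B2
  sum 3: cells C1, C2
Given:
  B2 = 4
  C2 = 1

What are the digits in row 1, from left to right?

3 in 2 cells must be {1,2}.
B1 = 10 − 4 = 6 completes the 10 down.
C1 = 3 − 1 = 2 completes the 3 down.
A2 = 14 − 5 = 9 completes the 14 across.
A1 = 11 − 8 = 3 completes the 11 across.

3 6 2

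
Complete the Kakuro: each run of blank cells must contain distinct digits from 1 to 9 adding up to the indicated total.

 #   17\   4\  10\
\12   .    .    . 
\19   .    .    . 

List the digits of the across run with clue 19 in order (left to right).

17 in 2 cells must be {8,9}; 4 in 2 cells must be {1,3}.
The 19 across and the 4 down share only 3, so R2C2 = 3.
R1C2 = 4 − 3 = 1 completes the 4 down.
Given what's placed, R2C1 must be 9 to fit the 19 across and 17 down.
R2C3 = 19 − 12 = 7 completes the 19 across.
R1C1 = 17 − 9 = 8 completes the 17 down.
R1C3 = 12 − 9 = 3 completes the 12 across.

9 3 7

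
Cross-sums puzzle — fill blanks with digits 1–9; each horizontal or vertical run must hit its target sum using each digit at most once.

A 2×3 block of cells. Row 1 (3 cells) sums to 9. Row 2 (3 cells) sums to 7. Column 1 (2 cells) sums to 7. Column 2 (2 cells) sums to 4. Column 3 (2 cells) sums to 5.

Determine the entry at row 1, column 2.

3

7 in 3 cells must be {1,2,4}; 4 in 2 cells must be {1,3}.
The 7 across and the 4 down share only 1, so (2,2) = 1.
(1,2) = 4 − 1 = 3 completes the 4 down.
Nothing is forced directly, so branch on (2,1), whose candidates are 2 or 4. If (2,1) = 4: then (1,1) would have to be in {1,2,4,5} for the 9 across but in {3} for the 7 down — contradiction. So (2,1) = 2.
(1,1) = 7 − 2 = 5 completes the 7 down.
(1,3) = 9 − 8 = 1 completes the 9 across.
(2,3) = 7 − 3 = 4 completes the 7 across.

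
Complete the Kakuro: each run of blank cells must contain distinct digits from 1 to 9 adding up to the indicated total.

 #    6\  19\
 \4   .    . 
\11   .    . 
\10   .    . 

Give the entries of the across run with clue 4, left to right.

1 3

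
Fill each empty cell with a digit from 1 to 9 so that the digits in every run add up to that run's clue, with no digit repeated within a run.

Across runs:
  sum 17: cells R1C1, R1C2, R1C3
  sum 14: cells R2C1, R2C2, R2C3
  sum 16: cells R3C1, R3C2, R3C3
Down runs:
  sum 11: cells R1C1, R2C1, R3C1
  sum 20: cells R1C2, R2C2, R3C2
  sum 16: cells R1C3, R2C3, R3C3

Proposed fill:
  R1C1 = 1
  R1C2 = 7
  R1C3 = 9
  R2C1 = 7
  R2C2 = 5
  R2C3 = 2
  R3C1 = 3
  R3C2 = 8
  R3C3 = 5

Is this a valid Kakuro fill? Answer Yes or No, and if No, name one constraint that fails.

Yes

Across: 1+7+9=17; 7+5+2=14; 3+8+5=16. Down: 1+7+3=11; 7+5+8=20; 9+2+5=16. No digit repeats within any run.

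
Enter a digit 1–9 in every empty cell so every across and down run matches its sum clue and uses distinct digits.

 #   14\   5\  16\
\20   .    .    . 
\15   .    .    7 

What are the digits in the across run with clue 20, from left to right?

16 in 2 cells must be {7,9}.
R1C3 = 16 − 7 = 9 completes the 16 down.
Nothing is forced directly, so branch on R1C2, whose candidates are 3 or 4. If R1C2 = 4: then R1C1 would have to be in {7} for the 20 across but in {5,6,8,9} for the 14 down — contradiction. So R1C2 = 3.
R1C1 = 20 − 12 = 8 completes the 20 across.
R2C1 = 14 − 8 = 6 completes the 14 down.
R2C2 = 15 − 13 = 2 completes the 15 across.

8, 3, 9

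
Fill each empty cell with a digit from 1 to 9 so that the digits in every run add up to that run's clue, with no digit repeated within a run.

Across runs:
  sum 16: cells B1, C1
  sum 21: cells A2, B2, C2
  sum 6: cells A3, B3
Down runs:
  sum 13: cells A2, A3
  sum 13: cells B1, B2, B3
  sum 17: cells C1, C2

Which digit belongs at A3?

4

16 in 2 cells must be {7,9}; 17 in 2 cells must be {8,9}.
The 16 across and the 17 down share only 9, so C1 = 9.
C2 = 17 − 9 = 8 completes the 17 down.
B1 = 16 − 9 = 7 completes the 16 across.
B2 = 4: the only remaining digit allowed by both the 21 across and the 13 down.
B3 = 13 − 11 = 2 completes the 13 down.
A2 = 21 − 12 = 9 completes the 21 across.
A3 = 6 − 2 = 4 completes the 6 across.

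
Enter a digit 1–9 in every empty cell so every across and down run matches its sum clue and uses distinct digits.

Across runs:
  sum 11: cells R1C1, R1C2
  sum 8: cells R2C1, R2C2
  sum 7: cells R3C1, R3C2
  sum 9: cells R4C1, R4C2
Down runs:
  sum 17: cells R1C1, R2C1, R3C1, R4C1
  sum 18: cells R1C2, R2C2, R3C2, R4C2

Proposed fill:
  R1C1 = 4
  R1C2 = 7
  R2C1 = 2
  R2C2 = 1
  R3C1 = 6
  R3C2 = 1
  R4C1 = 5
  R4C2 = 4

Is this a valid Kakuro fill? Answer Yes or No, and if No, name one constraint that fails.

No — the across run R2C1–R2C2 sums to 3, not 8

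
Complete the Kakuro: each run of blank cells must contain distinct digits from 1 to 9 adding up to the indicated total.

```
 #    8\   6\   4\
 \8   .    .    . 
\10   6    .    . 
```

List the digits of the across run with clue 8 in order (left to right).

4 in 2 cells must be {1,3}.
R1C1 = 8 − 6 = 2 completes the 8 down.
Given what's placed, R1C3 must be 1 to fit the 8 across and 4 down.
Given what's placed, R2C2 must be 1 to fit the 10 across and 6 down.
R2C3 = 10 − 7 = 3 completes the 10 across.
R1C2 = 8 − 3 = 5 completes the 8 across.

2 5 1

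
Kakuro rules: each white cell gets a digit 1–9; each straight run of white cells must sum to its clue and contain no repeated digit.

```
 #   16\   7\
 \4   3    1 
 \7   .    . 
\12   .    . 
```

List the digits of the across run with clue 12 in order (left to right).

4 in 2 cells must be {1,3}; 7 in 3 cells must be {1,2,4}.
Given what's placed, R3C2 must be 4 to fit the 12 across and 7 down.
R2C2 = 7 − 5 = 2 completes the 7 down.
R3C1 = 12 − 4 = 8 completes the 12 across.
R2C1 = 7 − 2 = 5 completes the 7 across.

8 4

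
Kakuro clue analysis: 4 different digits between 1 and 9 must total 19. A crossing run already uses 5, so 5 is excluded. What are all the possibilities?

4 distinct digits from 1–9 sum between 10 and 30.
Dropping sets that contain 5.

{1,2,7,9}; {1,3,6,9}; {1,3,7,8}; {1,4,6,8}; {2,3,6,8}; {2,4,6,7}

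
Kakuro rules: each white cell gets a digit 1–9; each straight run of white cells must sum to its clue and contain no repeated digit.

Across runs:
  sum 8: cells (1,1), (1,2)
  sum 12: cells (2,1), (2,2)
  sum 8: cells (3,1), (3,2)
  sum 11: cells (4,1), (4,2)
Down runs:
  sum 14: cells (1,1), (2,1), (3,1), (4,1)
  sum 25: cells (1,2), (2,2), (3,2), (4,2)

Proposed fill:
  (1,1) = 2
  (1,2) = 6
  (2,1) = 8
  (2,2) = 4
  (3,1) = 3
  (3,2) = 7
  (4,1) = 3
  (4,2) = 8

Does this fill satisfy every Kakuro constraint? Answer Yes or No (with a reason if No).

No — the across run (3,1)–(3,2) sums to 10, not 8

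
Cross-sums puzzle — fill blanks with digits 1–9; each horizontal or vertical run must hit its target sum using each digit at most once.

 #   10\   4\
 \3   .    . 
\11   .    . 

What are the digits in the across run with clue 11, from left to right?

3 in 2 cells must be {1,2}; 4 in 2 cells must be {1,3}.
The 3 across and the 4 down share only 1, so R1C2 = 1.
R2C2 = 4 − 1 = 3 completes the 4 down.
R1C1 = 3 − 1 = 2 completes the 3 across.
R2C1 = 11 − 3 = 8 completes the 11 across.

8 3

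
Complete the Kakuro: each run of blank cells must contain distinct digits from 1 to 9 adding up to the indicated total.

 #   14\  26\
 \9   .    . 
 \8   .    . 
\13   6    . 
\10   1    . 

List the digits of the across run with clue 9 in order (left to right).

5 4

R3C2 = 13 − 6 = 7 completes the 13 across.
R4C2 = 10 − 1 = 9 completes the 10 across.
No cell is forced outright now. R2C2 can only be 2 or 6 (the digits allowed by both its 8 across and its 26 down). If R2C2 = 2: that forces R1C2 = 8, after which R2C1 would have to be in {6} for the 8 across but in {2,3,4,5} for the 14 down — contradiction. So R2C2 = 6.
R1C2 = 26 − 22 = 4 completes the 26 down.
R2C1 = 8 − 6 = 2 completes the 8 across.
R1C1 = 9 − 4 = 5 completes the 9 across.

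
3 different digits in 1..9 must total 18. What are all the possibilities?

3 distinct digits from 1–9 sum between 6 and 24.

{1,8,9}; {2,7,9}; {3,6,9}; {3,7,8}; {4,5,9}; {4,6,8}; {5,6,7}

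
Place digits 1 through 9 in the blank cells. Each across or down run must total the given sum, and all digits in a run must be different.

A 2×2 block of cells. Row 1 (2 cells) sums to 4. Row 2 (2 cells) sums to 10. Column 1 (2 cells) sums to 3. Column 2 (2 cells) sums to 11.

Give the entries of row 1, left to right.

4 in 2 cells must be {1,3}; 3 in 2 cells must be {1,2}.
The 4 across and the 3 down share only 1, so (1,1) = 1.
(1,2) = 4 − 1 = 3 completes the 4 across.
(2,1) = 3 − 1 = 2 completes the 3 down.
(2,2) = 10 − 2 = 8 completes the 10 across.

1, 3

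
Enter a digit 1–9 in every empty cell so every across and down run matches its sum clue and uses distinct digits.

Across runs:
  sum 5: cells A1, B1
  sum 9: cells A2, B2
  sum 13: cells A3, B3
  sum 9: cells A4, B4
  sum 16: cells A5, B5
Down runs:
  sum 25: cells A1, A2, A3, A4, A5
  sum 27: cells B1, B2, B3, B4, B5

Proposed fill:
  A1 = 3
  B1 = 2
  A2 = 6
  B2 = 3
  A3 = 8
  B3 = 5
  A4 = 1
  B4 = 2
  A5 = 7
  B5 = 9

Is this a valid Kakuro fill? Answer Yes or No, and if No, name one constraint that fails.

No — the across run A4–B4 sums to 3, not 9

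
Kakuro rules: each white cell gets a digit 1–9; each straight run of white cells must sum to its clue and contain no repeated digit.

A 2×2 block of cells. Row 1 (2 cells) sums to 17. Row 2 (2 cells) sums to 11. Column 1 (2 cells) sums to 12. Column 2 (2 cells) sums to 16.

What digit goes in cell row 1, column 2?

9

17 in 2 cells must be {8,9}; 16 in 2 cells must be {7,9}.
The 17 across and the 16 down share only 9, so (1,2) = 9.
(2,2) = 16 − 9 = 7 completes the 16 down.
(1,1) = 17 − 9 = 8 completes the 17 across.
(2,1) = 11 − 7 = 4 completes the 11 across.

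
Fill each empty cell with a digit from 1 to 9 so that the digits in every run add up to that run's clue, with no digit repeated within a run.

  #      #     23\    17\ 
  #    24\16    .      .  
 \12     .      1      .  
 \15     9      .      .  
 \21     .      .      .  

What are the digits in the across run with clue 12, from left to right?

8 1 3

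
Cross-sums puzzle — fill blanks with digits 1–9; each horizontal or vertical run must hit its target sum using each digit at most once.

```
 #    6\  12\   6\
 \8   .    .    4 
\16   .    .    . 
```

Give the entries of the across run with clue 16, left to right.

R1C1 = 1: the only remaining digit allowed by both the 8 across and the 6 down.
R1C2 = 8 − 5 = 3 completes the 8 across.
R2C1 = 6 − 1 = 5 completes the 6 down.
R2C2 = 12 − 3 = 9 completes the 12 down.
R2C3 = 16 − 14 = 2 completes the 16 across.

5, 9, 2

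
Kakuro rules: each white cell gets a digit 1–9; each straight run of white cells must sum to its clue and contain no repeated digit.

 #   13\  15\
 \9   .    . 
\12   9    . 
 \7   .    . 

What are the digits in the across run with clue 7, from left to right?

R2C2 = 12 − 9 = 3 completes the 12 across.
Nothing is forced directly, so branch on R1C1, whose candidates are 1 or 3. If R1C1 = 3: then R1C2 would have to be in {6} for the 9 across but in {4,5,7,8} for the 15 down — contradiction. So R1C1 = 1.
R1C2 = 9 − 1 = 8 completes the 9 across.
R3C1 = 13 − 10 = 3 completes the 13 down.
R3C2 = 7 − 3 = 4 completes the 7 across.

3 4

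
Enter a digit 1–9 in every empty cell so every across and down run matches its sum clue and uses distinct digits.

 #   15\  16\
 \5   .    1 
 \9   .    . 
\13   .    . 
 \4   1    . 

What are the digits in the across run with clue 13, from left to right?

4 in 2 cells must be {1,3}.
R1C1 = 5 − 1 = 4 completes the 5 across.
R4C2 = 4 − 1 = 3 completes the 4 across.
No cell is forced outright now. R3C1 can only be 7 or 8 (the digits allowed by both its 13 across and its 15 down). If R3C1 = 7: that forces R2C1 = 3, after which R2C2 would have to be in {6} for the 9 across but in {4,5,7,8} for the 16 down — contradiction. So R3C1 = 8.
R2C1 = 15 − 13 = 2 completes the 15 down.
R2C2 = 9 − 2 = 7 completes the 9 across.
R3C2 = 13 − 8 = 5 completes the 13 across.

8 5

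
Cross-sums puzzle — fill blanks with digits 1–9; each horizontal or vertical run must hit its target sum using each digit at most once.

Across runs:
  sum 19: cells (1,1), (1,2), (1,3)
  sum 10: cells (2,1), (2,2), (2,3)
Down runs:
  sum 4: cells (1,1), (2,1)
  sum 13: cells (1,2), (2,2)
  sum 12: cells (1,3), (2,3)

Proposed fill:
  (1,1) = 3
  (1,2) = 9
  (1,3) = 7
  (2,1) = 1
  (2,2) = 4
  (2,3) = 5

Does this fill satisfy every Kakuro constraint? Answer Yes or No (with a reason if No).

Yes

Across: 3+9+7=19; 1+4+5=10. Down: 3+1=4; 9+4=13; 7+5=12. No digit repeats within any run.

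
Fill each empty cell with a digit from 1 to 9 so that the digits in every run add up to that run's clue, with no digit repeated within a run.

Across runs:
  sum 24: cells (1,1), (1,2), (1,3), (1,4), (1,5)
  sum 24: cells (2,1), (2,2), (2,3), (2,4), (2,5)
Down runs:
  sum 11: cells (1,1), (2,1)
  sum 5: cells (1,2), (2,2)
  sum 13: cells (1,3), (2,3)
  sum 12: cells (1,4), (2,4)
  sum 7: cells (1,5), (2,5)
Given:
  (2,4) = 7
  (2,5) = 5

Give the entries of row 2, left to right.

2 4 6 7 5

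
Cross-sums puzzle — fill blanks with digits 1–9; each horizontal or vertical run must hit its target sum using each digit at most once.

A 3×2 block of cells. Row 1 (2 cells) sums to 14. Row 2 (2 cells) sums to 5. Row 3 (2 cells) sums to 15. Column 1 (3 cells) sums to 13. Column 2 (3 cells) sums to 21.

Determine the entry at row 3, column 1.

7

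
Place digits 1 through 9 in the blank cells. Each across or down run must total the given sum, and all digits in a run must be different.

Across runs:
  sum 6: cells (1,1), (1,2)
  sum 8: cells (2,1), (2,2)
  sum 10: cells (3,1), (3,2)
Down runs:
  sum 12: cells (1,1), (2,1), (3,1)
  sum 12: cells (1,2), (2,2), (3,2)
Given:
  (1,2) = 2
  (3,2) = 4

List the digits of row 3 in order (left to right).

(1,1) = 6 − 2 = 4 completes the 6 across.
(2,2) = 12 − 6 = 6 completes the 12 down.
(3,1) = 10 − 4 = 6 completes the 10 across.
(2,1) = 8 − 6 = 2 completes the 8 across.

6 4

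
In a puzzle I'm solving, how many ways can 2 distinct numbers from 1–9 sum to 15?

2

2 distinct digits from 1–9 sum between 3 and 17.
Enumerating: {6,9}, {7,8}.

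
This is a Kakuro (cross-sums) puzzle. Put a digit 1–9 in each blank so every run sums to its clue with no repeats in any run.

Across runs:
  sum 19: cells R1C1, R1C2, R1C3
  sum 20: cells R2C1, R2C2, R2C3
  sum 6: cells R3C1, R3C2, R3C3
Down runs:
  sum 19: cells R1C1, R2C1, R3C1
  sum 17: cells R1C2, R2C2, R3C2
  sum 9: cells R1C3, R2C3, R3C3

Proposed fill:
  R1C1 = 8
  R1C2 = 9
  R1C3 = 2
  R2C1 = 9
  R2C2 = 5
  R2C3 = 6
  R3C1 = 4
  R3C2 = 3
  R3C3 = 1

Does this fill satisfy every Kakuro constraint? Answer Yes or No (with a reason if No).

No — the down run R1C1–R3C1 sums to 21, not 19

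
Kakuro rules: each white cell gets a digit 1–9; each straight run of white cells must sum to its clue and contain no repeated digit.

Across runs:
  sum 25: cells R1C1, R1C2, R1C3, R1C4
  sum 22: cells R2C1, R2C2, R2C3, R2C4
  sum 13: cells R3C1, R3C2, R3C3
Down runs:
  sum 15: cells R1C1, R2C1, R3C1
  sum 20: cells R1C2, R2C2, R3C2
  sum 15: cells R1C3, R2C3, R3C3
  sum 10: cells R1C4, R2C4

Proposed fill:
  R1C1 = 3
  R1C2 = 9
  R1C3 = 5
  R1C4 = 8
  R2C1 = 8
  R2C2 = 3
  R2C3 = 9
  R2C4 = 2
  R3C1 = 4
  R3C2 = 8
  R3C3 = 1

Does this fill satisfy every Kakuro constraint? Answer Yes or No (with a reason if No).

Across: 3+9+5+8=25; 8+3+9+2=22; 4+8+1=13. Down: 3+8+4=15; 9+3+8=20; 5+9+1=15; 8+2=10. No digit repeats within any run.

Yes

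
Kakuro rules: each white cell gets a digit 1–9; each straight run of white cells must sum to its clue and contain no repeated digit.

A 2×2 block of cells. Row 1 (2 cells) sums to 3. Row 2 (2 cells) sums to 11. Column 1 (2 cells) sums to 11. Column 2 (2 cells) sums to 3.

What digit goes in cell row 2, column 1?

9

3 in 2 cells must be {1,2}.
The 3 across and the 11 down share only 2, so (1,1) = 2.
(1,2) = 3 − 2 = 1 completes the 3 across.
(2,1) = 11 − 2 = 9 completes the 11 down.
(2,2) = 11 − 9 = 2 completes the 11 across.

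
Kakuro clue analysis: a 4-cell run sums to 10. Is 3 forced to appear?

Yes

The only way to make 10 from 4 distinct digits is {1,2,3,4}, which contains 3.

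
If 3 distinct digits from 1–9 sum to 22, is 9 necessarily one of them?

Every partition of 22 into 3 distinct digits includes 9: {5,8,9}, {6,7,9}.

Yes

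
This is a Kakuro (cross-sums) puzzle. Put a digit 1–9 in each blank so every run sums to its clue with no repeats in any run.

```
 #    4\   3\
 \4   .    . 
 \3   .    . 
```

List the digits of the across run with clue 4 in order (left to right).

3 1

4 in 2 cells must be {1,3}; 3 in 2 cells must be {1,2}.
The 4 across and the 3 down share only 1, so R1C2 = 1.
The 3 across and the 4 down share only 1, so R2C1 = 1.
R2C2 = 3 − 1 = 2 completes the 3 across.
R1C1 = 4 − 1 = 3 completes the 4 across.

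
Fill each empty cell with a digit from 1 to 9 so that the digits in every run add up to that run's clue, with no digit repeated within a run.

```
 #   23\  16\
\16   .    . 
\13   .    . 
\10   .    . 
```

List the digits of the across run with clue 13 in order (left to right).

16 in 2 cells must be {7,9}; 23 in 3 cells must be {6,8,9}.
The 16 across and the 23 down share only 9, so R1C1 = 9.
R1C2 = 16 − 9 = 7 completes the 16 across.
Nothing is forced directly, so branch on R2C1, whose candidates are 6 or 8. If R2C1 = 6: then R2C2 would have to be in {7} for the 13 across but in {1,3,4,5,6,8} for the 16 down — contradiction. So R2C1 = 8.
R2C2 = 13 − 8 = 5 completes the 13 across.
R3C1 = 23 − 17 = 6 completes the 23 down.
R3C2 = 10 − 6 = 4 completes the 10 across.

8 5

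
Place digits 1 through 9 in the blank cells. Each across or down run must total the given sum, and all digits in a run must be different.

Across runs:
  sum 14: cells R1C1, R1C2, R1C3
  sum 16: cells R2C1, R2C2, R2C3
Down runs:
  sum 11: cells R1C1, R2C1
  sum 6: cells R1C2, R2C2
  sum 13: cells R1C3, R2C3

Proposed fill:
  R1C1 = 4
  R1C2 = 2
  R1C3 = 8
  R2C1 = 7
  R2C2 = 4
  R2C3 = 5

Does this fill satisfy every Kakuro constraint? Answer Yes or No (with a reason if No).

Across: 4+2+8=14; 7+4+5=16. Down: 4+7=11; 2+4=6; 8+5=13. No digit repeats within any run.

Yes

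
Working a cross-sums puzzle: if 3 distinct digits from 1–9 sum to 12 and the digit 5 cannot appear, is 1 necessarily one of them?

Counterexample: {2,3,7} sums to 12 under that restriction without using 1.

No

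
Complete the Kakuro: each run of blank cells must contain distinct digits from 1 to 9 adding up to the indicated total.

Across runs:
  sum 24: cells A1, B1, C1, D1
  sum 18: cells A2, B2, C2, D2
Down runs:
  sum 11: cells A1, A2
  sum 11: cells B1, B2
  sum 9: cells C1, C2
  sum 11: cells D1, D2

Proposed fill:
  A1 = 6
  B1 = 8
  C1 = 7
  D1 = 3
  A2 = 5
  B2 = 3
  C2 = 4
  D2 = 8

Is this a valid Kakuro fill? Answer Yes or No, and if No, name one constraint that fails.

No — the down run C1–C2 sums to 11, not 9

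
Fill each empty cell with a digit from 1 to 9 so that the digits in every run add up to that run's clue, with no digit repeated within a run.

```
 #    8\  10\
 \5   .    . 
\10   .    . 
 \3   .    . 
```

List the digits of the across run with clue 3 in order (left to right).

1 2

3 in 2 cells must be {1,2}.
Nothing is forced directly, so branch on R3C1, whose candidates are 1 or 2. If R3C1 = 2: that forces R1C1 = 1, R1C2 = 4, after which R2C1 would have to be in {1,2,3,4,6,7,8,9} for the 10 across but in {5} for the 8 down — contradiction. So R3C1 = 1.
R3C2 = 3 − 1 = 2 completes the 3 across.
Nothing is forced directly, so branch on R1C2, whose candidates are 1 or 3. If R1C2 = 3: that forces R1C1 = 2, after which R2C1 would have to be in {1,2,3,4,6,7,8,9} for the 10 across but in {5} for the 8 down — contradiction. So R1C2 = 1.
R1C1 = 5 − 1 = 4 completes the 5 across.
R2C1 = 8 − 5 = 3 completes the 8 down.
R2C2 = 10 − 3 = 7 completes the 10 across.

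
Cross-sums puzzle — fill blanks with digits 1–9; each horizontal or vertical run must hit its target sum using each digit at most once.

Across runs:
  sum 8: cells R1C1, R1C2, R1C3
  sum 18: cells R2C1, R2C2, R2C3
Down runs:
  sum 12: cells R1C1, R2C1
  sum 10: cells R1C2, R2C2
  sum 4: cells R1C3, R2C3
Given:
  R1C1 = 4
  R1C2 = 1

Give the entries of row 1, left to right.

4 1 3

4 in 2 cells must be {1,3}.
R1C3 = 8 − 5 = 3 completes the 8 across.
R2C1 = 12 − 4 = 8 completes the 12 down.
R2C2 = 10 − 1 = 9 completes the 10 down.
R2C3 = 18 − 17 = 1 completes the 18 across.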